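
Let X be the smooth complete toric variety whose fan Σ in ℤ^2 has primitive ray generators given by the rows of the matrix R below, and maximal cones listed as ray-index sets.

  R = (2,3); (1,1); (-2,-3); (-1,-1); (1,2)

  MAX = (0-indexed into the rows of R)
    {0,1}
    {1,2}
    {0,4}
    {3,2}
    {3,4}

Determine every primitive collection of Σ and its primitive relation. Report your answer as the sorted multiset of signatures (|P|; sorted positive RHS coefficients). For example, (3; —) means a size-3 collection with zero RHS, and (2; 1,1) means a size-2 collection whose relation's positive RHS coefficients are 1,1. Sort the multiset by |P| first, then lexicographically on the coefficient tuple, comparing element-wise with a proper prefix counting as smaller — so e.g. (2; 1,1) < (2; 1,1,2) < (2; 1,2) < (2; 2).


5 collections generate NE(X_Σ); each relation:

  {0,2}:  v_{0} + v_{2} = 0  →  sig = (2; —)
  {1,3}:  v_{1} + v_{3} = 0  →  sig = (2; —)
  {0,3}:  v_{0} + v_{3} = v_{4}  →  sig = (2; 1)
  {1,4}:  v_{1} + v_{4} = v_{0}  →  sig = (2; 1)
  {2,4}:  v_{2} + v_{4} = v_{3}  →  sig = (2; 1)

so the primitive-relation signature multiset is
    |P|=2: 5 collections, coeffs (), (), (1), (1), (1)


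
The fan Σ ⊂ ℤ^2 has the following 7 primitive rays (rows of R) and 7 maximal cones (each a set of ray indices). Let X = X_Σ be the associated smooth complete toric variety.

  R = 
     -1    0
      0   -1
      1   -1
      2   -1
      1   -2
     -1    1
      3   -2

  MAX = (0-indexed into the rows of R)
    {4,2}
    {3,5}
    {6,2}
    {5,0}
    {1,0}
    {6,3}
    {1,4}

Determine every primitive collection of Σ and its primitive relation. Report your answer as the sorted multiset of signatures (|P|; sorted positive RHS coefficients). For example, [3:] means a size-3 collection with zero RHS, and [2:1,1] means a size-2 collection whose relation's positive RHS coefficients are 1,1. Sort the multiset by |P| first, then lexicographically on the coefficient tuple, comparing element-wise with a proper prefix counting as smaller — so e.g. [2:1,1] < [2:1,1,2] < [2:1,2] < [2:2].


14 collections generate NE(X_Σ); each relation:

  P={2,5}:  v_{2} + v_{5} = 0  so sig = [2:]
  P={0,2}:  v_{0} + v_{2} = v_{1}  so sig = [2:1]
  P={0,3}:  v_{0} + v_{3} = v_{2}  so sig = [2:1]
  P={1,2}:  v_{1} + v_{2} = v_{4}  so sig = [2:1]
  P={1,5}:  v_{1} + v_{5} = v_{0}  so sig = [2:1]
  P={2,3}:  v_{2} + v_{3} = v_{6}  so sig = [2:1]
  P={4,5}:  v_{4} + v_{5} = v_{1}  so sig = [2:1]
  P={5,6}:  v_{5} + v_{6} = v_{3}  so sig = [2:1]
  P={0,4}:  v_{0} + v_{4} = 2·v_{1}  so sig = [2:2]
  P={0,6}:  v_{0} + v_{6} = 2·v_{2}  so sig = [2:2]
  P={1,3}:  v_{1} + v_{3} = 2·v_{2}  so sig = [2:2]
  P={1,6}:  v_{1} + v_{6} = 3·v_{2}  so sig = [2:3]
  P={3,4}:  v_{3} + v_{4} = 3·v_{2}  so sig = [2:3]
  P={4,6}:  v_{4} + v_{6} = 4·v_{2}  so sig = [2:4]

Hence PRS(X_Σ) =
    [2:]
    [2:1]
    [2:1]
    [2:1]
    [2:1]
    [2:1]
    [2:1]
    [2:1]
    [2:2]
    [2:2]
    [2:2]
    [2:3]
    [2:3]
    [2:4]


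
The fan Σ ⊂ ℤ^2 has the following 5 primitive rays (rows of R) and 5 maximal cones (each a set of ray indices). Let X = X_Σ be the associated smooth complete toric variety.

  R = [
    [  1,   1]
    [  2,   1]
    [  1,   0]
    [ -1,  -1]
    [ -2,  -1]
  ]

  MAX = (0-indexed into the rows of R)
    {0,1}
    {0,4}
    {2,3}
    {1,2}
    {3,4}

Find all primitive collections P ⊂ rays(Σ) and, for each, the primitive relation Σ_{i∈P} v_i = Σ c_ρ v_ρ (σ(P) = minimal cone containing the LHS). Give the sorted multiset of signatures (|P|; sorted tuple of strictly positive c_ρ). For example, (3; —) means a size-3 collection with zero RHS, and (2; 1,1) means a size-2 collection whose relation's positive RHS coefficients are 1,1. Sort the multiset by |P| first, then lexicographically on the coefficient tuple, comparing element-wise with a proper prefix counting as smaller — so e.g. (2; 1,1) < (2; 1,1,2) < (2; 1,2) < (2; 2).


Minimal non-faces — 5 found among 5 rays, 5 max cones:

  P={0,3}:  v_{0} + v_{3} = 0 — sig = (2; —)
  P={1,4}:  v_{1} + v_{4} = 0 — sig = (2; —)
  P={0,2}:  v_{0} + v_{2} = v_{1} — sig = (2; 1)
  P={1,3}:  v_{1} + v_{3} = v_{2} — sig = (2; 1)
  P={2,4}:  v_{2} + v_{4} = v_{3} — sig = (2; 1)

Sorted signature multiset PRS(X):
    (2; —)
    (2; —)
    (2; 1)
    (2; 1)
    (2; 1)


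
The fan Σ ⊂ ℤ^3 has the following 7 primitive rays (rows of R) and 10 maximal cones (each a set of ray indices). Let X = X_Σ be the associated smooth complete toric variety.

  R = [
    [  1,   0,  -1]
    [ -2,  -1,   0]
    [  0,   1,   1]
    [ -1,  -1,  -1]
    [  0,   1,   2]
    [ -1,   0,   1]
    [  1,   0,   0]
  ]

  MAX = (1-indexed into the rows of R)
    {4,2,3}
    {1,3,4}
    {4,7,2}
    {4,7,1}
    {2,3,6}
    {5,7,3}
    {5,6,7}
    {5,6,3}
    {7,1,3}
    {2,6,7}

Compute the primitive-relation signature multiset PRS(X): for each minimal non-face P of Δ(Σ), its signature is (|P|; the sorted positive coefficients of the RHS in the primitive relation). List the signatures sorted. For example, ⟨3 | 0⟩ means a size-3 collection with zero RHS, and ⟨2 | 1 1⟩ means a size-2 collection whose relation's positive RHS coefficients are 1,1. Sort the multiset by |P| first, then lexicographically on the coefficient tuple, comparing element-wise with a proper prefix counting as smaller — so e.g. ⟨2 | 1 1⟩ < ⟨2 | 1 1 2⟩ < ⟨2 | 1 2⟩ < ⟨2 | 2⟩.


Δ(Σ) — 7 vertices, 9 min non-faces:

  P={1,6}:  v_{1} + v_{6} = 0  so sig = ⟨2 | 0⟩
  P={1,2}:  v_{1} + v_{2} = v_{4}  so sig = ⟨2 | 1⟩
  P={4,5}:  v_{4} + v_{5} = v_{6}  so sig = ⟨2 | 1⟩
  P={4,6}:  v_{4} + v_{6} = v_{2}  so sig = ⟨2 | 1⟩
  P={1,5}:  v_{1} + v_{5} = v_{3} + v_{7}  so sig = ⟨2 | 1 1⟩
  P={2,5}:  v_{2} + v_{5} = 2·v_{6}  so sig = ⟨2 | 2⟩
  P={3,4,7}:  v_{3} + v_{4} + v_{7} = 0  so sig = ⟨3 | 0⟩
  P={2,3,7}:  v_{2} + v_{3} + v_{7} = v_{6}  so sig = ⟨3 | 1⟩
  P={3,6,7}:  v_{3} + v_{6} + v_{7} = v_{5}  so sig = ⟨3 | 1⟩

so the primitive-relation signature multiset is
{ ⟨2 | 0⟩,  ⟨2 | 1⟩ ×3,  ⟨2 | 1 1⟩,  ⟨2 | 2⟩,  ⟨3 | 0⟩,  ⟨3 | 1⟩ ×2 }


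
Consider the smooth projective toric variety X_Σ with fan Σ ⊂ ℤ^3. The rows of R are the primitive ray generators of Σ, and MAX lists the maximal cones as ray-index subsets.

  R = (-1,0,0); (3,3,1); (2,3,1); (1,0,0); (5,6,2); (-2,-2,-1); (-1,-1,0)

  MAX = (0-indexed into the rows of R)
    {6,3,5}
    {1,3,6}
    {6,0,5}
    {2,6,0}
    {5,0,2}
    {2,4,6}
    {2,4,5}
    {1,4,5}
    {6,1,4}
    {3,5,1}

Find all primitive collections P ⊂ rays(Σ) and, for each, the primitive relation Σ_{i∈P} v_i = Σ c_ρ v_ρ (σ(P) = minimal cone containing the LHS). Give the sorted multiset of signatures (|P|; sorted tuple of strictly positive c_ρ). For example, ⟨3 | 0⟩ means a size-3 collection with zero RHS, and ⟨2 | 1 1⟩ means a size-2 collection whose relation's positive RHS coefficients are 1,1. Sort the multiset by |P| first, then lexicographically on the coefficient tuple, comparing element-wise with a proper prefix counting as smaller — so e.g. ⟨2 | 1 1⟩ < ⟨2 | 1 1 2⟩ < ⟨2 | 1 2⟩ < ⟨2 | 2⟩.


Primitive collections (9):

  • {0,3}:  v_{0} + v_{3} = 0 — sig = ⟨2 | 0⟩
  • {0,1}:  v_{0} + v_{1} = v_{2} — sig = ⟨2 | 1⟩
  • {1,2}:  v_{1} + v_{2} = v_{4} — sig = ⟨2 | 1⟩
  • {2,3}:  v_{2} + v_{3} = v_{1} — sig = ⟨2 | 1⟩
  • {0,4}:  v_{0} + v_{4} = 2·v_{2} — sig = ⟨2 | 2⟩
  • {3,4}:  v_{3} + v_{4} = 2·v_{1} — sig = ⟨2 | 2⟩
  • {1,5,6}:  v_{1} + v_{5} + v_{6} = 0 — sig = ⟨3 | 0⟩
  • {2,5,6}:  v_{2} + v_{5} + v_{6} = v_{0} — sig = ⟨3 | 1⟩
  • {4,5,6}:  v_{4} + v_{5} + v_{6} = v_{2} — sig = ⟨3 | 1⟩

Signatures (|P|; sorted positive RHS coefficients), sorted:
    |P|=2: 6 collections, coeffs (), (1), (1), (1), (2), (2)
    |P|=3: 3 collections, coeffs (), (1), (1)


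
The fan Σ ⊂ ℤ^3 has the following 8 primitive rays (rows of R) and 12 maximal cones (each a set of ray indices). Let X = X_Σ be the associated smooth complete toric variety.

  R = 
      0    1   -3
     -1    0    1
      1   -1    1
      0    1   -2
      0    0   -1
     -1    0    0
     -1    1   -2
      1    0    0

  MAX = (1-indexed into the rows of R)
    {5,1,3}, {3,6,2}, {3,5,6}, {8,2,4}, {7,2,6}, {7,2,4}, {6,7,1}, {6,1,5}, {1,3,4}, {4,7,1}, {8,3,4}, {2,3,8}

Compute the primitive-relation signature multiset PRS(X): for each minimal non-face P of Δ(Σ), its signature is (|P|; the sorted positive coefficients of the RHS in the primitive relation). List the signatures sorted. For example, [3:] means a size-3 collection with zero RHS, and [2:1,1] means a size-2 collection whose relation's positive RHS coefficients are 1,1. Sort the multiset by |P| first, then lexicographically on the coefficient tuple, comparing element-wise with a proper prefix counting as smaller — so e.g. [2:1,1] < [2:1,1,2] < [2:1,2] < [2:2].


|primitive collections| = 12. Relations:

  • {6,8}:  v_{6} + v_{8} = 0 — sig = [2:]
  • {1,2}:  v_{1} + v_{2} = v_{7} — sig = [2:1]
  • {2,5}:  v_{2} + v_{5} = v_{6} — sig = [2:1]
  • {3,7}:  v_{3} + v_{7} = v_{5} — sig = [2:1]
  • {4,5}:  v_{4} + v_{5} = v_{1} — sig = [2:1]
  • {4,6}:  v_{4} + v_{6} = v_{7} — sig = [2:1]
  • {7,8}:  v_{7} + v_{8} = v_{4} — sig = [2:1]
  • {5,7}:  v_{5} + v_{7} = v_{1} + v_{6} — sig = [2:1,1]
  • {5,8}:  v_{5} + v_{8} = v_{3} + v_{4} — sig = [2:1,1]
  • {1,8}:  v_{1} + v_{8} = v_{3} + 2·v_{4} — sig = [2:1,2]
  • {2,3,4}:  v_{2} + v_{3} + v_{4} = 0 — sig = [3:]
  • {1,3,6}:  v_{1} + v_{3} + v_{6} = 2·v_{5} — sig = [3:2]

so the primitive-relation signature multiset is
[[2:], [2:1], [2:1], [2:1], [2:1], [2:1], [2:1], [2:1,1], [2:1,1], [2:1,2], [3:], [3:2]]


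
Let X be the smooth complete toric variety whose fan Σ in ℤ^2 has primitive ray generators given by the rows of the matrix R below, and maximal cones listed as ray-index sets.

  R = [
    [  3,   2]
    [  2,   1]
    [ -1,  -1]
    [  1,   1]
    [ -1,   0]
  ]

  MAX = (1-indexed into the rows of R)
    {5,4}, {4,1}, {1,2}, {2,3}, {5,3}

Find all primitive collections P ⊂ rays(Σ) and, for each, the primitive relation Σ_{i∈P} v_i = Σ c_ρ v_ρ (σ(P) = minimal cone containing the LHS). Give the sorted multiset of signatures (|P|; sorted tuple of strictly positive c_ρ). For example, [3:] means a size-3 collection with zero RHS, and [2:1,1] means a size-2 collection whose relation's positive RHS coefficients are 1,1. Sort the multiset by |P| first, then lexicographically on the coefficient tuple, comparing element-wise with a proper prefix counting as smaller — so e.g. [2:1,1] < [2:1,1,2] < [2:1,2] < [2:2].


|primitive collections| = 5. Relations:

  • {3,4}:  v_{3} + v_{4} = 0  so sig = [2:]
  • {1,3}:  v_{1} + v_{3} = v_{2}  so sig = [2:1]
  • {2,4}:  v_{2} + v_{4} = v_{1}  so sig = [2:1]
  • {2,5}:  v_{2} + v_{5} = v_{4}  so sig = [2:1]
  • {1,5}:  v_{1} + v_{5} = 2·v_{4}  so sig = [2:2]

Signatures (|P|; sorted positive RHS coefficients), sorted:
{ [2:],  [2:1] ×3,  [2:2] }


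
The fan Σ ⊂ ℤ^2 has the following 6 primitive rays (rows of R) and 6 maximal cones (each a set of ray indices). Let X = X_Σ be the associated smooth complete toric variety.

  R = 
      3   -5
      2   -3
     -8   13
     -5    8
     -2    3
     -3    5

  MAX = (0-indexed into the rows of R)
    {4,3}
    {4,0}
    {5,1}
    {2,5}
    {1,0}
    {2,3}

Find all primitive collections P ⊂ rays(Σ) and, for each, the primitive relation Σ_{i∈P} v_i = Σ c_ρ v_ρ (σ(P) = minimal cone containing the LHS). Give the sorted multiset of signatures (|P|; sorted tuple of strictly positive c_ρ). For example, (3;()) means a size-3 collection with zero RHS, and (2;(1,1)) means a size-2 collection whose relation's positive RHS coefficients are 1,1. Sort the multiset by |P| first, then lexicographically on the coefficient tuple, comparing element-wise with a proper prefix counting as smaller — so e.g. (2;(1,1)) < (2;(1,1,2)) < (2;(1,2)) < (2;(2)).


Σ has 9 primitive collections:

  {0,5}:  v_{0} + v_{5} = 0  ⟹  sig = (2;())
  {1,4}:  v_{1} + v_{4} = 0  ⟹  sig = (2;())
  {0,2}:  v_{0} + v_{2} = v_{3}  ⟹  sig = (2;(1))
  {0,3}:  v_{0} + v_{3} = v_{4}  ⟹  sig = (2;(1))
  {1,3}:  v_{1} + v_{3} = v_{5}  ⟹  sig = (2;(1))
  {3,5}:  v_{3} + v_{5} = v_{2}  ⟹  sig = (2;(1))
  {4,5}:  v_{4} + v_{5} = v_{3}  ⟹  sig = (2;(1))
  {1,2}:  v_{1} + v_{2} = 2·v_{5}  ⟹  sig = (2;(2))
  {2,4}:  v_{2} + v_{4} = 2·v_{3}  ⟹  sig = (2;(2))

Hence PRS(X_Σ) =
    (2;())
    (2;())
    (2;(1))
    (2;(1))
    (2;(1))
    (2;(1))
    (2;(1))
    (2;(2))
    (2;(2))


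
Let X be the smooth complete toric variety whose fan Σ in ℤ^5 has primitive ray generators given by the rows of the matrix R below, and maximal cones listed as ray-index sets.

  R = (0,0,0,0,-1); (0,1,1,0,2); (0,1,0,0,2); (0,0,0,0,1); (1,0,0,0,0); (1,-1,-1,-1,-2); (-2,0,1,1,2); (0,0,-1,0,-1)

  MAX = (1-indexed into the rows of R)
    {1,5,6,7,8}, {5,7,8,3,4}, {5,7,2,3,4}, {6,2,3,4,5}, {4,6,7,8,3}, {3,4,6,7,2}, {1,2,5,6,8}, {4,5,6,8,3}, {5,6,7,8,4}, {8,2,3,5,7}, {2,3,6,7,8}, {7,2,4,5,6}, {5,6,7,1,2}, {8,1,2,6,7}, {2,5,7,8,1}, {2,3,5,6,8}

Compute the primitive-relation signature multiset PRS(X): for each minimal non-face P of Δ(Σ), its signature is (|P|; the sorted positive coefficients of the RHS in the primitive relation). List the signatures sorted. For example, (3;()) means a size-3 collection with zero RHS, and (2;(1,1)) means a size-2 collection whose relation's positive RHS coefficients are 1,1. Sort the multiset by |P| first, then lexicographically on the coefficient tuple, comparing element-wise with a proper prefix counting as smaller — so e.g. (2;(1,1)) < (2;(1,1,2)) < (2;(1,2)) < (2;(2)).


Minimal non-faces — 5 found among 8 rays, 16 max cones:

  • {1,4}:  v_{1} + v_{4} = 0  ⇒ sig = (2;())
  • {1,3}:  v_{1} + v_{3} = v_{2} + v_{8}  ⇒ sig = (2;(1,1))
  • {2,4,8}:  v_{2} + v_{4} + v_{8} = v_{3}  ⇒ sig = (3;(1))
  • {3,5,6,7}:  v_{3} + v_{5} + v_{6} + v_{7} = 2·v_{4}  ⇒ sig = (4;(2))
  • {2,5,6,7,8}:  v_{2} + v_{5} + v_{6} + v_{7} + v_{8} = v_{4}  ⇒ sig = (5;(1))

Hence PRS(X_Σ) =
    |P|=2: 2 collections, coeffs (), (1,1)
    |P|=3: 1 collection, coeffs (1)
    |P|=4: 1 collection, coeffs (2)
    |P|=5: 1 collection, coeffs (1)


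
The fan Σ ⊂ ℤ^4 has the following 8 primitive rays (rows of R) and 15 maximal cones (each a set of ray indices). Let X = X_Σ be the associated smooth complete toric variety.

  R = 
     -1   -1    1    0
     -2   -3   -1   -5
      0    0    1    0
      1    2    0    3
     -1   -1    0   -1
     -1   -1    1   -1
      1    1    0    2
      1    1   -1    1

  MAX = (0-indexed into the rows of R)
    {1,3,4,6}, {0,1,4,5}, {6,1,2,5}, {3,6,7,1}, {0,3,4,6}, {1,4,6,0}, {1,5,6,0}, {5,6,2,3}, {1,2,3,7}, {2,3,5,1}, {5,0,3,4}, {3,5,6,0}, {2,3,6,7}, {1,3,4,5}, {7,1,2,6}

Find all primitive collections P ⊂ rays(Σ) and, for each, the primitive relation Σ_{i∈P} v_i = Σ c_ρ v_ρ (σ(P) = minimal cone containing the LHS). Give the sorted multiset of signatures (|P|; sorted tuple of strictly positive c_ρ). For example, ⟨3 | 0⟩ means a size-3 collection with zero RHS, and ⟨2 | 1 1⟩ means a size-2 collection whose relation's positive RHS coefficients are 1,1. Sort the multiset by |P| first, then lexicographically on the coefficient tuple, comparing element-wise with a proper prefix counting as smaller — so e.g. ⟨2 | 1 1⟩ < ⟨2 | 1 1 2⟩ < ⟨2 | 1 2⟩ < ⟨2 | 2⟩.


The 9 primitive collections of Σ (r=8, n=4):

  P = {5,7}:  v_{5} + v_{7} = 0 — sig = ⟨2 | 0⟩
  P = {2,4}:  v_{2} + v_{4} = v_{5} — sig = ⟨2 | 1⟩
  P = {0,7}:  v_{0} + v_{7} = v_{4} + v_{6} — sig = ⟨2 | 1 1⟩
  P = {4,7}:  v_{4} + v_{7} = v_{1} + v_{3} + v_{6} — sig = ⟨2 | 1 1 1⟩
  P = {0,2}:  v_{0} + v_{2} = 2·v_{5} + v_{6} — sig = ⟨2 | 1 2⟩
  P = {4,5,6}:  v_{4} + v_{5} + v_{6} = v_{0} — sig = ⟨3 | 1⟩
  P = {0,1,3}:  v_{0} + v_{1} + v_{3} = 2·v_{4} — sig = ⟨3 | 2⟩
  P = {1,2,3,6}:  v_{1} + v_{2} + v_{3} + v_{6} = 0 — sig = ⟨4 | 0⟩
  P = {1,3,5,6}:  v_{1} + v_{3} + v_{5} + v_{6} = v_{4} — sig = ⟨4 | 1⟩

Sorted signature multiset PRS(X):
    ⟨2 | 0⟩
    ⟨2 | 1⟩
    ⟨2 | 1 1⟩
    ⟨2 | 1 1 1⟩
    ⟨2 | 1 2⟩
    ⟨3 | 1⟩
    ⟨3 | 2⟩
    ⟨4 | 0⟩
    ⟨4 | 1⟩


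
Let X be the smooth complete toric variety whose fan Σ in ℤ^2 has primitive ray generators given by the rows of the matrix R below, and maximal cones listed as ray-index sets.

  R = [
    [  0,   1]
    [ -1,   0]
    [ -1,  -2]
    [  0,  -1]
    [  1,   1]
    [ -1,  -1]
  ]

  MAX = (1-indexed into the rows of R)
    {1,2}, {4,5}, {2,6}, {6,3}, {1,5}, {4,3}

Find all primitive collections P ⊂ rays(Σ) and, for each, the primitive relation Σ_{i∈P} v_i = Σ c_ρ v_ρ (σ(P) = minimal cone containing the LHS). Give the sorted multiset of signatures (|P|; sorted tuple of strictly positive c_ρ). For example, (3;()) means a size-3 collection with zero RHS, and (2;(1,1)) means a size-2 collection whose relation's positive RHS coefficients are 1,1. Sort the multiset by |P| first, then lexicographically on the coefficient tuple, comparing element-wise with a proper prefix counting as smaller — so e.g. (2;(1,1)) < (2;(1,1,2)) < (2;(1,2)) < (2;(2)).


The 9 primitive collections of Σ (r=6, n=2):

  P = {1,4}:  v_{1} + v_{4} = 0  →  sig = (2;())
  P = {5,6}:  v_{5} + v_{6} = 0  →  sig = (2;())
  P = {1,3}:  v_{1} + v_{3} = v_{6}  →  sig = (2;(1))
  P = {1,6}:  v_{1} + v_{6} = v_{2}  →  sig = (2;(1))
  P = {2,4}:  v_{2} + v_{4} = v_{6}  →  sig = (2;(1))
  P = {2,5}:  v_{2} + v_{5} = v_{1}  →  sig = (2;(1))
  P = {3,5}:  v_{3} + v_{5} = v_{4}  →  sig = (2;(1))
  P = {4,6}:  v_{4} + v_{6} = v_{3}  →  sig = (2;(1))
  P = {2,3}:  v_{2} + v_{3} = 2·v_{6}  →  sig = (2;(2))

Hence PRS(X_Σ) =
    (2;())
    (2;())
    (2;(1))
    (2;(1))
    (2;(1))
    (2;(1))
    (2;(1))
    (2;(1))
    (2;(2))


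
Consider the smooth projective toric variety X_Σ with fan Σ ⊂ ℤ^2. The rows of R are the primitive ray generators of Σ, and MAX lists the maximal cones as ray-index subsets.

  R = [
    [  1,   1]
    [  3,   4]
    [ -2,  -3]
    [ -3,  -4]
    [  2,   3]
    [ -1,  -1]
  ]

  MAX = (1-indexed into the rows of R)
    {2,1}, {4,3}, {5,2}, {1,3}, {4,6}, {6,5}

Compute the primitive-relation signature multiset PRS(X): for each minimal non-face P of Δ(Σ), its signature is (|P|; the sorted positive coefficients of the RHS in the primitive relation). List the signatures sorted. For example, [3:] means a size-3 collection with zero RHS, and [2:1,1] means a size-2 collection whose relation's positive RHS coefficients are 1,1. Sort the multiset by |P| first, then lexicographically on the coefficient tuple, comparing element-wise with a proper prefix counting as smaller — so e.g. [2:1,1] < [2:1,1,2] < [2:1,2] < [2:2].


Δ(Σ) — 6 vertices, 9 min non-faces:

  • {1,6}:  v_{1} + v_{6} = 0  ⟹  sig = [2:]
  • {2,4}:  v_{2} + v_{4} = 0  ⟹  sig = [2:]
  • {3,5}:  v_{3} + v_{5} = 0  ⟹  sig = [2:]
  • {1,4}:  v_{1} + v_{4} = v_{3}  ⟹  sig = [2:1]
  • {1,5}:  v_{1} + v_{5} = v_{2}  ⟹  sig = [2:1]
  • {2,3}:  v_{2} + v_{3} = v_{1}  ⟹  sig = [2:1]
  • {2,6}:  v_{2} + v_{6} = v_{5}  ⟹  sig = [2:1]
  • {3,6}:  v_{3} + v_{6} = v_{4}  ⟹  sig = [2:1]
  • {4,5}:  v_{4} + v_{5} = v_{6}  ⟹  sig = [2:1]

Sorted signature multiset PRS(X):
    [2:]
    [2:]
    [2:]
    [2:1]
    [2:1]
    [2:1]
    [2:1]
    [2:1]
    [2:1]


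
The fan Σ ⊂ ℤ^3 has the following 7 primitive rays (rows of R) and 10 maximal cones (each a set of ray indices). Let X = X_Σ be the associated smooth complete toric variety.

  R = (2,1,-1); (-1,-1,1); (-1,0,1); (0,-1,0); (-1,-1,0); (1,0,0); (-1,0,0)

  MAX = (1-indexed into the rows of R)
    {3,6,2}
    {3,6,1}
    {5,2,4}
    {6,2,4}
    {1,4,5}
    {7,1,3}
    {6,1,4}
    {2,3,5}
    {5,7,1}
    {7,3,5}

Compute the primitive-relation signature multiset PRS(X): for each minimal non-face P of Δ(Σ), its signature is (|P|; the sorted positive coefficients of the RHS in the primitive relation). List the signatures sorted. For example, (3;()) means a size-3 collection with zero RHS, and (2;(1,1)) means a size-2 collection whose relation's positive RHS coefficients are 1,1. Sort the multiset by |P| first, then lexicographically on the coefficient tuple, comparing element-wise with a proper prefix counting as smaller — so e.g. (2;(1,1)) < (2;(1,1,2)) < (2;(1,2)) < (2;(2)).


|primitive collections| = 7. Relations:

  P = {6,7}:  v_{6} + v_{7} = 0 — sig = (2;())
  P = {1,2}:  v_{1} + v_{2} = v_{6} — sig = (2;(1))
  P = {3,4}:  v_{3} + v_{4} = v_{2} — sig = (2;(1))
  P = {4,7}:  v_{4} + v_{7} = v_{5} — sig = (2;(1))
  P = {5,6}:  v_{5} + v_{6} = v_{4} — sig = (2;(1))
  P = {2,7}:  v_{2} + v_{7} = v_{3} + v_{5} — sig = (2;(1,1))
  P = {1,3,5}:  v_{1} + v_{3} + v_{5} = 0 — sig = (3;())

Sorted signature multiset PRS(X):
    |P|=2: 6 collections, coeffs (), (1), (1), (1), (1), (1,1)
    |P|=3: 1 collection, coeffs ()


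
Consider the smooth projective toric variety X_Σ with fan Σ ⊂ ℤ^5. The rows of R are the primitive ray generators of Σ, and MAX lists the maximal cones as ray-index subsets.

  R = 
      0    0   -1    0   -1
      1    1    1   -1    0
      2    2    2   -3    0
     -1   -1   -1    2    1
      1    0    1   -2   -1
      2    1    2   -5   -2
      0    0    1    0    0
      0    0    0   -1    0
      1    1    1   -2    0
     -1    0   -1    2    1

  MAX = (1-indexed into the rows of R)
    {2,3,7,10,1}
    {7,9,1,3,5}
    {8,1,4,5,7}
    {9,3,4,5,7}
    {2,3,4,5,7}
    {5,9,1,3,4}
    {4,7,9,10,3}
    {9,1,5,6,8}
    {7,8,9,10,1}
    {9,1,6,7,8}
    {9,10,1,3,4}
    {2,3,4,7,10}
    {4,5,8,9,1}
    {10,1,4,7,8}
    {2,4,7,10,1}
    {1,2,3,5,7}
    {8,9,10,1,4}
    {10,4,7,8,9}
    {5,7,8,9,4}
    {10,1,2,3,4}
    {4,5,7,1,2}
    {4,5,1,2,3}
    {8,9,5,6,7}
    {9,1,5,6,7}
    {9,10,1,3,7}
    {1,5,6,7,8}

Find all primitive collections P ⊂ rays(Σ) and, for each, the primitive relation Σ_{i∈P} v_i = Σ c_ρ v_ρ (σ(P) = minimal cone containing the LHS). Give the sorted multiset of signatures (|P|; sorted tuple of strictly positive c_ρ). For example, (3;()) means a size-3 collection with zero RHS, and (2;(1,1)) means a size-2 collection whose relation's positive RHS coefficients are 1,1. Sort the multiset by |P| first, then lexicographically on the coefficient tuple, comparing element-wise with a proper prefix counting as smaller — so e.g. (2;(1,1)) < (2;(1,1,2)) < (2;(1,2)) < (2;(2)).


11 collections generate NE(X_Σ); each relation:

  P = {5,10}:  v_{5} + v_{10} = 0  so sig = (2;())
  P = {2,8}:  v_{2} + v_{8} = v_{9}  so sig = (2;(1))
  P = {2,9}:  v_{2} + v_{9} = v_{3}  so sig = (2;(1))
  P = {4,6}:  v_{4} + v_{6} = v_{5} + v_{8}  so sig = (2;(1,1))
  P = {6,10}:  v_{6} + v_{10} = v_{1} + v_{7} + v_{8} + v_{9}  so sig = (2;(1,1,1,1))
  P = {2,6}:  v_{2} + v_{6} = v_{1} + v_{5} + v_{7} + 2·v_{9}  so sig = (2;(1,1,1,2))
  P = {3,6}:  v_{3} + v_{6} = v_{1} + v_{5} + v_{7} + 3·v_{9}  so sig = (2;(1,1,1,3))
  P = {3,8}:  v_{3} + v_{8} = 2·v_{9}  so sig = (2;(2))
  P = {1,4,7,9}:  v_{1} + v_{4} + v_{7} + v_{9} = 0  so sig = (4;())
  P = {1,3,4,7}:  v_{1} + v_{3} + v_{4} + v_{7} = v_{2}  so sig = (4;(1))
  P = {1,5,7,8,9}:  v_{1} + v_{5} + v_{7} + v_{8} + v_{9} = v_{6}  so sig = (5;(1))

Sorted signature multiset PRS(X):
[(2;()), (2;(1)), (2;(1)), (2;(1,1)), (2;(1,1,1,1)), (2;(1,1,1,2)), (2;(1,1,1,3)), (2;(2)), (4;()), (4;(1)), (5;(1))]


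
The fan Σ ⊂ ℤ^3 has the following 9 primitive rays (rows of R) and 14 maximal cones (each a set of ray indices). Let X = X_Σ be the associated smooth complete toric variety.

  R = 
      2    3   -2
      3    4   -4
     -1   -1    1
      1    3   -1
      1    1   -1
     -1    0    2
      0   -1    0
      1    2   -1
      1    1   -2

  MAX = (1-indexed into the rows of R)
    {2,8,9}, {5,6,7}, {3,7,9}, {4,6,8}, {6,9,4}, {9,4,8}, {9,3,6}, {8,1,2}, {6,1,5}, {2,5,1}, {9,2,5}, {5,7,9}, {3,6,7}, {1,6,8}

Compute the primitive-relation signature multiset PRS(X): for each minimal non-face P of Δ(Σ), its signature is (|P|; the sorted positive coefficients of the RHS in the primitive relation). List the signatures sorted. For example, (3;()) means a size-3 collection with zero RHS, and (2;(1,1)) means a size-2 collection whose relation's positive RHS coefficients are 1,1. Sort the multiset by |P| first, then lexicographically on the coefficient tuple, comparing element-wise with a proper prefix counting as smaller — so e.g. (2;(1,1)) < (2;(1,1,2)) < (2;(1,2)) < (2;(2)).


18 minimal non-faces of Δ(Σ) (on 9 rays):

  {3,5}:  v_{3} + v_{5} = 0  ⟹  sig = (2;())
  {1,3}:  v_{1} + v_{3} = v_{8}  ⟹  sig = (2;(1))
  {1,9}:  v_{1} + v_{9} = v_{2}  ⟹  sig = (2;(1))
  {4,7}:  v_{4} + v_{7} = v_{8}  ⟹  sig = (2;(1))
  {5,8}:  v_{5} + v_{8} = v_{1}  ⟹  sig = (2;(1))
  {7,8}:  v_{7} + v_{8} = v_{5}  ⟹  sig = (2;(1))
  {2,3}:  v_{2} + v_{3} = v_{8} + v_{9}  ⟹  sig = (2;(1,1))
  {3,8}:  v_{3} + v_{8} = v_{6} + v_{9}  ⟹  sig = (2;(1,1))
  {2,7}:  v_{2} + v_{7} = 2·v_{5} + v_{9}  ⟹  sig = (2;(1,2))
  {2,4}:  v_{2} + v_{4} = 3·v_{8} + v_{9}  ⟹  sig = (2;(1,3))
  {1,7}:  v_{1} + v_{7} = 2·v_{5}  ⟹  sig = (2;(2))
  {2,6}:  v_{2} + v_{6} = 2·v_{8}  ⟹  sig = (2;(2))
  {4,5}:  v_{4} + v_{5} = 2·v_{8}  ⟹  sig = (2;(2))
  {3,4}:  v_{3} + v_{4} = 2·v_{6} + 2·v_{9}  ⟹  sig = (2;(2,2))
  {1,4}:  v_{1} + v_{4} = 3·v_{8}  ⟹  sig = (2;(3))
  {6,7,9}:  v_{6} + v_{7} + v_{9} = 0  ⟹  sig = (3;())
  {5,6,9}:  v_{5} + v_{6} + v_{9} = v_{8}  ⟹  sig = (3;(1))
  {6,8,9}:  v_{6} + v_{8} + v_{9} = v_{4}  ⟹  sig = (3;(1))

Signatures (|P|; sorted positive RHS coefficients), sorted:
    (2;())
    (2;(1))
    (2;(1))
    (2;(1))
    (2;(1))
    (2;(1))
    (2;(1,1))
    (2;(1,1))
    (2;(1,2))
    (2;(1,3))
    (2;(2))
    (2;(2))
    (2;(2))
    (2;(2,2))
    (2;(3))
    (3;())
    (3;(1))
    (3;(1))


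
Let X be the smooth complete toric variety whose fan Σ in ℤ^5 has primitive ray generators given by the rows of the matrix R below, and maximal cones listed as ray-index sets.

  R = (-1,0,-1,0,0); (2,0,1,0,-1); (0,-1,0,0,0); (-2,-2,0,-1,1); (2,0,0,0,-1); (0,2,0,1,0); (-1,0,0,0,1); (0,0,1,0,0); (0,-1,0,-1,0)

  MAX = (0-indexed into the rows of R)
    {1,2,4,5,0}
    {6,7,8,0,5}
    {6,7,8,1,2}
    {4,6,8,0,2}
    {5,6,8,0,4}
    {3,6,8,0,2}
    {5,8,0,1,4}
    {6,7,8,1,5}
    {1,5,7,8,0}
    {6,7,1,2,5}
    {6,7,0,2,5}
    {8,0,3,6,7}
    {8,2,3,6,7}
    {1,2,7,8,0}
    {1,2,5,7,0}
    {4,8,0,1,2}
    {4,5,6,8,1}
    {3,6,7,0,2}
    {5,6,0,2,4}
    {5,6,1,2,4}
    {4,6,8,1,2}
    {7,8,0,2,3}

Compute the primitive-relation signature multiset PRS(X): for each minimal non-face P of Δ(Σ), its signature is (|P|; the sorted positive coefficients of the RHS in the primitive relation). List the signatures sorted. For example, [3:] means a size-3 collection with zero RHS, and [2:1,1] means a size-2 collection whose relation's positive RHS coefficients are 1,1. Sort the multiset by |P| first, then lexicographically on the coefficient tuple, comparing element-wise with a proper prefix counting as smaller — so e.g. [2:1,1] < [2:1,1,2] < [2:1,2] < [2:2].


|primitive collections| = 7. Relations:

  P={4,7}:  v_{4} + v_{7} = v_{1} ; sig = [2:1]
  P={3,4}:  v_{3} + v_{4} = v_{2} + v_{8} ; sig = [2:1,1]
  P={1,3}:  v_{1} + v_{3} = v_{2} + v_{7} + v_{8} ; sig = [2:1,1,1]
  P={3,5}:  v_{3} + v_{5} = v_{0} + v_{6} + v_{7} ; sig = [2:1,1,1]
  P={0,1,6}:  v_{0} + v_{1} + v_{6} = 0 ; sig = [3:]
  P={2,5,8}:  v_{2} + v_{5} + v_{8} = 0 ; sig = [3:]
  P={0,2,6,7,8}:  v_{0} + v_{2} + v_{6} + v_{7} + v_{8} = v_{3} ; sig = [5:1]

Sorted signature multiset PRS(X):
    [2:1]
    [2:1,1]
    [2:1,1,1]
    [2:1,1,1]
    [3:]
    [3:]
    [5:1]


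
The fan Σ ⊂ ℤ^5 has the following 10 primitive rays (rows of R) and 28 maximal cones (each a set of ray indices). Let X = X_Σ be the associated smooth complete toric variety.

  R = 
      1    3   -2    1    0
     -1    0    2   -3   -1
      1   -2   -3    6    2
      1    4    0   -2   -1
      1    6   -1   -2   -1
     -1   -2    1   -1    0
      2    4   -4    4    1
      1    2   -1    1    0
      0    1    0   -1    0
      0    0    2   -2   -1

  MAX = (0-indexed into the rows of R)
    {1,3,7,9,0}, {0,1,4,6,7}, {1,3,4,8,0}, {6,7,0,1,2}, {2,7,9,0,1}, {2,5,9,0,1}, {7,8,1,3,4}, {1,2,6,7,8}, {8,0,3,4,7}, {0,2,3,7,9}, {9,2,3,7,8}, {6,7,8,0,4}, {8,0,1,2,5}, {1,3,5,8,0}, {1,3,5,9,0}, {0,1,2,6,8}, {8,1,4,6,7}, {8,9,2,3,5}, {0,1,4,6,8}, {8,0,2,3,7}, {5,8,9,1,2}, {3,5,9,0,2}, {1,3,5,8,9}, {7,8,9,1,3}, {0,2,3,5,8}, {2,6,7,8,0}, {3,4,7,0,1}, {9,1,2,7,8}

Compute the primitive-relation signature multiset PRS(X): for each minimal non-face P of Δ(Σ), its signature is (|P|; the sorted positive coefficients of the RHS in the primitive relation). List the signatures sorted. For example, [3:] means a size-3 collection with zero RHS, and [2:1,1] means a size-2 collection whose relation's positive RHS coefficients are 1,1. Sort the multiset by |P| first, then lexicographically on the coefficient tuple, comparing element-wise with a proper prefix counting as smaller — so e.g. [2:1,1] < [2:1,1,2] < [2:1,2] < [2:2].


|primitive collections| = 10. Relations:

  {5,7}:  v_{5} + v_{7} = 0  →  sig = [2:]
  {2,4}:  v_{2} + v_{4} = v_{6}  →  sig = [2:1]
  {4,5}:  v_{4} + v_{5} = v_{0} + v_{1} + v_{8}  →  sig = [2:1,1,1]
  {4,9}:  v_{4} + v_{9} = v_{1} + v_{3} + v_{7}  →  sig = [2:1,1,1]
  {5,6}:  v_{5} + v_{6} = v_{0} + v_{1} + v_{2} + v_{8}  →  sig = [2:1,1,1,1]
  {3,6}:  v_{3} + v_{6} = v_{0} + 2·v_{7} + v_{8}  →  sig = [2:1,1,2]
  {6,9}:  v_{6} + v_{9} = 2·v_{7}  →  sig = [2:2]
  {0,8,9}:  v_{0} + v_{8} + v_{9} = v_{3}  →  sig = [3:1]
  {1,2,3}:  v_{1} + v_{2} + v_{3} = v_{7}  →  sig = [3:1]
  {0,1,7,8}:  v_{0} + v_{1} + v_{7} + v_{8} = v_{4}  →  sig = [4:1]

Sorted signature multiset PRS(X):
[[2:], [2:1], [2:1,1,1], [2:1,1,1], [2:1,1,1,1], [2:1,1,2], [2:2], [3:1], [3:1], [4:1]]


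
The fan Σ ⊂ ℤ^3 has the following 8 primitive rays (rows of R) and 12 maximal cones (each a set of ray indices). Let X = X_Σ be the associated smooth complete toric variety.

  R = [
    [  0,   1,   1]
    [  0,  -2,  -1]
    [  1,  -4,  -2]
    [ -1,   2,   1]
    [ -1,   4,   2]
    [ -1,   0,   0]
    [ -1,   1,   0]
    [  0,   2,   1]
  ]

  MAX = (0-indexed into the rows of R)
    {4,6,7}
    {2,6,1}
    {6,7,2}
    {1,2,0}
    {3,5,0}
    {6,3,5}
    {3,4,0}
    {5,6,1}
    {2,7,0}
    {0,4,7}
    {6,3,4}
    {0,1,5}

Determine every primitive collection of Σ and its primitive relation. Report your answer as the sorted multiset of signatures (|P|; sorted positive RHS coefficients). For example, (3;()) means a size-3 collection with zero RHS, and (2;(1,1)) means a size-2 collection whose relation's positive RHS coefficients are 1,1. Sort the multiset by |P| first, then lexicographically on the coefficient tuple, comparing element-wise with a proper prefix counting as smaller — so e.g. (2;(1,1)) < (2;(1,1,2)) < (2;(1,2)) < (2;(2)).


Δ(Σ) — 8 vertices, 10 min non-faces:

  • {1,7}:  v_{1} + v_{7} = 0  ⇒ sig = (2;())
  • {2,4}:  v_{2} + v_{4} = 0  ⇒ sig = (2;())
  • {0,6}:  v_{0} + v_{6} = v_{3}  ⇒ sig = (2;(1))
  • {1,3}:  v_{1} + v_{3} = v_{5}  ⇒ sig = (2;(1))
  • {1,4}:  v_{1} + v_{4} = v_{3}  ⇒ sig = (2;(1))
  • {2,3}:  v_{2} + v_{3} = v_{1}  ⇒ sig = (2;(1))
  • {3,7}:  v_{3} + v_{7} = v_{4}  ⇒ sig = (2;(1))
  • {5,7}:  v_{5} + v_{7} = v_{3}  ⇒ sig = (2;(1))
  • {2,5}:  v_{2} + v_{5} = 2·v_{1}  ⇒ sig = (2;(2))
  • {4,5}:  v_{4} + v_{5} = 2·v_{3}  ⇒ sig = (2;(2))

so the primitive-relation signature multiset is
    |P|=2: 10 collections, coeffs (), (), (1), (1), (1), (1), (1), (1), (2), (2)


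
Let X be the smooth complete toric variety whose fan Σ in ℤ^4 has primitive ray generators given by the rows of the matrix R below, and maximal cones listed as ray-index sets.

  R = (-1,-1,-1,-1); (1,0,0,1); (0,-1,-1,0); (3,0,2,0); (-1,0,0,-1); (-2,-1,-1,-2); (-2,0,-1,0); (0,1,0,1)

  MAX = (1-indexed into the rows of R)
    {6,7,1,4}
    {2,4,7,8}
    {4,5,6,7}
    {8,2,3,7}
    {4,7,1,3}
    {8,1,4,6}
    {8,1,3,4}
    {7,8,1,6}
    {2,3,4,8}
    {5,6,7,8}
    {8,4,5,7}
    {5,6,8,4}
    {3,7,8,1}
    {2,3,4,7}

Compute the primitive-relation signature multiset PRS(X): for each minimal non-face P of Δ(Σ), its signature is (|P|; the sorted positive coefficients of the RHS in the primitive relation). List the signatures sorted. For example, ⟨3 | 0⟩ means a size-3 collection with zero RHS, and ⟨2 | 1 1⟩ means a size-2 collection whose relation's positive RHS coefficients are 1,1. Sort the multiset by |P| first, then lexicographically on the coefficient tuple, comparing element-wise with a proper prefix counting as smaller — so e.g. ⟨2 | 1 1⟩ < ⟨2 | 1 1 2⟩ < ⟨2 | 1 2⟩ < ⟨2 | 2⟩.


Σ has 9 primitive collections:

  {2,5}:  v_{2} + v_{5} = 0  so sig = ⟨2 | 0⟩
  {1,2}:  v_{1} + v_{2} = v_{3}  so sig = ⟨2 | 1⟩
  {1,5}:  v_{1} + v_{5} = v_{6}  so sig = ⟨2 | 1⟩
  {2,6}:  v_{2} + v_{6} = v_{1}  so sig = ⟨2 | 1⟩
  {3,5}:  v_{3} + v_{5} = v_{1}  so sig = ⟨2 | 1⟩
  {3,6}:  v_{3} + v_{6} = 2·v_{1}  so sig = ⟨2 | 2⟩
  {1,4,7,8}:  v_{1} + v_{4} + v_{7} + v_{8} = 0  so sig = ⟨4 | 0⟩
  {3,4,7,8}:  v_{3} + v_{4} + v_{7} + v_{8} = v_{2}  so sig = ⟨4 | 1⟩
  {4,6,7,8}:  v_{4} + v_{6} + v_{7} + v_{8} = v_{5}  so sig = ⟨4 | 1⟩

Hence PRS(X_Σ) =
{ ⟨2 | 0⟩,  ⟨2 | 1⟩ ×4,  ⟨2 | 2⟩,  ⟨4 | 0⟩,  ⟨4 | 1⟩ ×2 }


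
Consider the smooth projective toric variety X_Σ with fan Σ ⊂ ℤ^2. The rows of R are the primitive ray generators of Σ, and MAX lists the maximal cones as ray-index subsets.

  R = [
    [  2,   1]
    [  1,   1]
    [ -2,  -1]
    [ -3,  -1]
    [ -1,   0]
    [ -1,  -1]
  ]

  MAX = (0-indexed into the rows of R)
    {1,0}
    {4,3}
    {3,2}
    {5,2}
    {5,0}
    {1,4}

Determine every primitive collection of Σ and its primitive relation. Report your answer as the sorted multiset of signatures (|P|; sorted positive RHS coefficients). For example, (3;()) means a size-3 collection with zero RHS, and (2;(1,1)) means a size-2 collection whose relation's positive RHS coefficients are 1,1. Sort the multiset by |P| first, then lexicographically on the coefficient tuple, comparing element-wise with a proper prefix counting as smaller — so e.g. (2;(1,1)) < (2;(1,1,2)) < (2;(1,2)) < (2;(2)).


|primitive collections| = 9. Relations:

  • {0,2}:  v_{0} + v_{2} = 0  so sig = (2;())
  • {1,5}:  v_{1} + v_{5} = 0  so sig = (2;())
  • {0,3}:  v_{0} + v_{3} = v_{4}  so sig = (2;(1))
  • {0,4}:  v_{0} + v_{4} = v_{1}  so sig = (2;(1))
  • {1,2}:  v_{1} + v_{2} = v_{4}  so sig = (2;(1))
  • {2,4}:  v_{2} + v_{4} = v_{3}  so sig = (2;(1))
  • {4,5}:  v_{4} + v_{5} = v_{2}  so sig = (2;(1))
  • {1,3}:  v_{1} + v_{3} = 2·v_{4}  so sig = (2;(2))
  • {3,5}:  v_{3} + v_{5} = 2·v_{2}  so sig = (2;(2))

Hence PRS(X_Σ) =
[(2;()), (2;()), (2;(1)), (2;(1)), (2;(1)), (2;(1)), (2;(1)), (2;(2)), (2;(2))]


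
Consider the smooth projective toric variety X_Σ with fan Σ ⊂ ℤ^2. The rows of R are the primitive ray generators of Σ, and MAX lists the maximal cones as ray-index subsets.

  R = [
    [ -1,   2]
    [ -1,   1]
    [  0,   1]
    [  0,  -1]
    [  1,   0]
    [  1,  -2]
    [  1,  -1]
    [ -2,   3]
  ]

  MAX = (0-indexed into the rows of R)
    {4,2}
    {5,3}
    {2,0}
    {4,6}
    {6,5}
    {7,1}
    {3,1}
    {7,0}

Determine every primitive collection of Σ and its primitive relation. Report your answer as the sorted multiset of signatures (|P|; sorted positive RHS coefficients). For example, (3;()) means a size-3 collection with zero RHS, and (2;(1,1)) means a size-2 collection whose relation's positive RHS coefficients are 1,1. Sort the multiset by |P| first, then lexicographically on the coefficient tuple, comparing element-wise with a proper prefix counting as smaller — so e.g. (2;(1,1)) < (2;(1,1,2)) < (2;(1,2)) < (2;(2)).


Minimal non-faces — 20 found among 8 rays, 8 max cones:

  {0,5}:  v_{0} + v_{5} = 0  ⇒ sig = (2;())
  {1,6}:  v_{1} + v_{6} = 0  ⇒ sig = (2;())
  {2,3}:  v_{2} + v_{3} = 0  ⇒ sig = (2;())
  {0,1}:  v_{0} + v_{1} = v_{7}  ⇒ sig = (2;(1))
  {0,3}:  v_{0} + v_{3} = v_{1}  ⇒ sig = (2;(1))
  {0,6}:  v_{0} + v_{6} = v_{2}  ⇒ sig = (2;(1))
  {1,2}:  v_{1} + v_{2} = v_{0}  ⇒ sig = (2;(1))
  {1,4}:  v_{1} + v_{4} = v_{2}  ⇒ sig = (2;(1))
  {1,5}:  v_{1} + v_{5} = v_{3}  ⇒ sig = (2;(1))
  {2,5}:  v_{2} + v_{5} = v_{6}  ⇒ sig = (2;(1))
  {2,6}:  v_{2} + v_{6} = v_{4}  ⇒ sig = (2;(1))
  {3,4}:  v_{3} + v_{4} = v_{6}  ⇒ sig = (2;(1))
  {3,6}:  v_{3} + v_{6} = v_{5}  ⇒ sig = (2;(1))
  {5,7}:  v_{5} + v_{7} = v_{1}  ⇒ sig = (2;(1))
  {6,7}:  v_{6} + v_{7} = v_{0}  ⇒ sig = (2;(1))
  {4,7}:  v_{4} + v_{7} = v_{0} + v_{2}  ⇒ sig = (2;(1,1))
  {0,4}:  v_{0} + v_{4} = 2·v_{2}  ⇒ sig = (2;(2))
  {2,7}:  v_{2} + v_{7} = 2·v_{0}  ⇒ sig = (2;(2))
  {3,7}:  v_{3} + v_{7} = 2·v_{1}  ⇒ sig = (2;(2))
  {4,5}:  v_{4} + v_{5} = 2·v_{6}  ⇒ sig = (2;(2))

Signatures (|P|; sorted positive RHS coefficients), sorted:
{ (2;()) ×3,  (2;(1)) ×12,  (2;(1,1)),  (2;(2)) ×4 }


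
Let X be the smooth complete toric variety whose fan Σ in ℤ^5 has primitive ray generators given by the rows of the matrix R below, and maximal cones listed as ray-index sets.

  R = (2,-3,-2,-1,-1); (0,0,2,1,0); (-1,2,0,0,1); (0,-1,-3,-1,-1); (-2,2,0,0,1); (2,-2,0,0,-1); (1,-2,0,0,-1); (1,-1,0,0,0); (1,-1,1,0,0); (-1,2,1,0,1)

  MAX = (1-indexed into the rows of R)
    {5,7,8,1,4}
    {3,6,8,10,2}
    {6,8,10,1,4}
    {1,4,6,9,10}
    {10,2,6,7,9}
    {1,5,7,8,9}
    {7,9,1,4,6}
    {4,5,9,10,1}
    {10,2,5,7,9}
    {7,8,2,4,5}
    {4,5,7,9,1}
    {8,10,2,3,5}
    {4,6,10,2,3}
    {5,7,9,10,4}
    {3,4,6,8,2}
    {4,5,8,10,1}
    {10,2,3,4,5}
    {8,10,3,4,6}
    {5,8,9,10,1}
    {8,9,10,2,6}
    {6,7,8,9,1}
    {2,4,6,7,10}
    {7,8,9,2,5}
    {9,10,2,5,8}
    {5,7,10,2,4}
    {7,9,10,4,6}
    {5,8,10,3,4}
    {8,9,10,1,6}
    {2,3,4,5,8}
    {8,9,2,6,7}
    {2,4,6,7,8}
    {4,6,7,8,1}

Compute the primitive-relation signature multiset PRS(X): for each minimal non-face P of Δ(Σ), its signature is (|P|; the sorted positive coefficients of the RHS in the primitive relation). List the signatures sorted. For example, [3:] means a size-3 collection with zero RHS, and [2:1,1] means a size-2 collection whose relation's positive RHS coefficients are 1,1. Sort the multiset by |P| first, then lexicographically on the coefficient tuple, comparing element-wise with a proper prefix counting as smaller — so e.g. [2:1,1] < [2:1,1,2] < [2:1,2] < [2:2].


|primitive collections| = 10. Relations:

  • {3,7}:  v_{3} + v_{7} = 0  ⇒ sig = [2:]
  • {5,6}:  v_{5} + v_{6} = 0  ⇒ sig = [2:]
  • {1,2}:  v_{1} + v_{2} = v_{7} + v_{8}  ⇒ sig = [2:1,1]
  • {3,9}:  v_{3} + v_{9} = v_{8} + v_{10}  ⇒ sig = [2:1,1]
  • {1,3}:  v_{1} + v_{3} = v_{4} + 2·v_{8} + v_{10}  ⇒ sig = [2:1,1,2]
  • {2,4,9}:  v_{2} + v_{4} + v_{9} = v_{7}  ⇒ sig = [3:1]
  • {4,8,9}:  v_{4} + v_{8} + v_{9} = v_{1}  ⇒ sig = [3:1]
  • {7,8,10}:  v_{7} + v_{8} + v_{10} = v_{9}  ⇒ sig = [3:1]
  • {1,7,10}:  v_{1} + v_{7} + v_{10} = v_{4} + 2·v_{9}  ⇒ sig = [3:1,2]
  • {2,4,8,10}:  v_{2} + v_{4} + v_{8} + v_{10} = 0  ⇒ sig = [4:]

Signatures (|P|; sorted positive RHS coefficients), sorted:
[[2:], [2:], [2:1,1], [2:1,1], [2:1,1,2], [3:1], [3:1], [3:1], [3:1,2], [4:]]


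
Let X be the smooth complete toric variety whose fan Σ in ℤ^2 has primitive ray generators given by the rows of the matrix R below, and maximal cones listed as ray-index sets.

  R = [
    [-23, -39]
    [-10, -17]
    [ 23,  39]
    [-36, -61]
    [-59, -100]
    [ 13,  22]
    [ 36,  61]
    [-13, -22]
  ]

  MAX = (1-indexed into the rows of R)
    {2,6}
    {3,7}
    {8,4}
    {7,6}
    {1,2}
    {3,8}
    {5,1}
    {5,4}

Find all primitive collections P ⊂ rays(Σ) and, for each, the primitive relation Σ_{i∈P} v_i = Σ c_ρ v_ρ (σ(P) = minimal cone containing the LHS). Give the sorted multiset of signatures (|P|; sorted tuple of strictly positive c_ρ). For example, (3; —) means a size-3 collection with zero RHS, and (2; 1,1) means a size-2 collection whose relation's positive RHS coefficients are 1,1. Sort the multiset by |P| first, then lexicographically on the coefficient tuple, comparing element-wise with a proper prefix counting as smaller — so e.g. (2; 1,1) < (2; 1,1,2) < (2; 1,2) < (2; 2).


The 20 primitive collections of Σ (r=8, n=2):

  P={1,3}:  v_{1} + v_{3} = 0  ⇒ sig = (2; —)
  P={4,7}:  v_{4} + v_{7} = 0  ⇒ sig = (2; —)
  P={6,8}:  v_{6} + v_{8} = 0  ⇒ sig = (2; —)
  P={1,4}:  v_{1} + v_{4} = v_{5}  ⇒ sig = (2; 1)
  P={1,6}:  v_{1} + v_{6} = v_{2}  ⇒ sig = (2; 1)
  P={1,7}:  v_{1} + v_{7} = v_{6}  ⇒ sig = (2; 1)
  P={1,8}:  v_{1} + v_{8} = v_{4}  ⇒ sig = (2; 1)
  P={2,3}:  v_{2} + v_{3} = v_{6}  ⇒ sig = (2; 1)
  P={2,8}:  v_{2} + v_{8} = v_{1}  ⇒ sig = (2; 1)
  P={3,4}:  v_{3} + v_{4} = v_{8}  ⇒ sig = (2; 1)
  P={3,5}:  v_{3} + v_{5} = v_{4}  ⇒ sig = (2; 1)
  P={3,6}:  v_{3} + v_{6} = v_{7}  ⇒ sig = (2; 1)
  P={4,6}:  v_{4} + v_{6} = v_{1}  ⇒ sig = (2; 1)
  P={5,7}:  v_{5} + v_{7} = v_{1}  ⇒ sig = (2; 1)
  P={7,8}:  v_{7} + v_{8} = v_{3}  ⇒ sig = (2; 1)
  P={2,4}:  v_{2} + v_{4} = 2·v_{1}  ⇒ sig = (2; 2)
  P={2,7}:  v_{2} + v_{7} = 2·v_{6}  ⇒ sig = (2; 2)
  P={5,6}:  v_{5} + v_{6} = 2·v_{1}  ⇒ sig = (2; 2)
  P={5,8}:  v_{5} + v_{8} = 2·v_{4}  ⇒ sig = (2; 2)
  P={2,5}:  v_{2} + v_{5} = 3·v_{1}  ⇒ sig = (2; 3)

so the primitive-relation signature multiset is
    |P|=2: 20 collections, coeffs (), (), (), (1), (1), (1), (1), (1), (1), (1), (1), (1), (1), (1), (1), (2), (2), (2), (2), (3)
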